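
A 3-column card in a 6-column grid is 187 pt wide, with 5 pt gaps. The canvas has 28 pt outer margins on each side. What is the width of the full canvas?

435 pt

187 − 2·5 = 177; ÷3 gives c = 59 pt.
Total width: 2·28 + 6·59 + 5·5 = 435 pt.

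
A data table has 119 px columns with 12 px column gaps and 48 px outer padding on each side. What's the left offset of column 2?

Each column+gutter stride is 131 px; 1 of them past the 48 px margin is 48 + 131 = 179 px.

179 px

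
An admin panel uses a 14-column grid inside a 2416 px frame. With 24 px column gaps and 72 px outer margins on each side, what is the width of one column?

Subtract both margins: 2416 − 2·72 = 2272 px.
Subtracting 13 column gaps of 24 leaves 1960 for 14 columns, so c = 140 px.

140 px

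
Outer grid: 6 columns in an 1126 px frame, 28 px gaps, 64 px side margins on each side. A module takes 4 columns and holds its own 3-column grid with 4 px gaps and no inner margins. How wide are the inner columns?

Outer content = 1126 − 2·64 = 998 px.
6c + 5·28 = 998 → 6c = 858 → c = 143 px.
4 columns plus 3 gaps: 572 + 84 = 656 px.
3 columns + 2 gaps: 3d + 2·4 = 656.
3d = 656 − 8 = 648, so d = 216 px.

216 px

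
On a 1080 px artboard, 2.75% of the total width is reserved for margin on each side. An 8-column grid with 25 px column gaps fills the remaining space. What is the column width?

105.7 px

Margins: 2.75% × 1080 = 29.7 px each, so content = 1080 − 59.4 = 1020.6 px.
Subtracting 7 column gaps of 25 leaves 845.6 for 8 columns, so c = 105.7 px.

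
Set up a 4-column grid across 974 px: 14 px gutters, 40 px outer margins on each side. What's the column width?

Inside the margins: 974 − 80 = 894 px.
4c + 3·14 = 894 → 4c = 852 → c = 213 px.

213 px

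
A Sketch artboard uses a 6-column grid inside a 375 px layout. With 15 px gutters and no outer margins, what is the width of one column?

50 px

6c + 5·15 = 375 → 6c = 300 → c = 50 px.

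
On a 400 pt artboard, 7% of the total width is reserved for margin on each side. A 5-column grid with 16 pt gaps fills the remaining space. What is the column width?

56 pt

Margins: 7% × 400 = 28 pt each, so content = 400 − 56 = 344 pt.
5 columns + 4 gaps: 5c + 4·16 = 344.
5c = 344 − 64 = 280, so c = 56 pt.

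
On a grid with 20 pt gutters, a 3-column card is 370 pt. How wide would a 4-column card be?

3c + 2·20 = 370 → 3c = 330 → c = 110 pt.
4 columns plus 3 gutters: 440 + 60 = 500 pt.

500 pt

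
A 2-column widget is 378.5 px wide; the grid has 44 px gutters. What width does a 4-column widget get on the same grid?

Subtracting 1 gutter of 44 leaves 334.5 for 2 columns, so c = 167.25 px.
4 columns plus 3 gutters: 669 + 132 = 801 px.

801 px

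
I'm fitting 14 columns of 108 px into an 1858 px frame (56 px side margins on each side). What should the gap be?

Inside the margins: 1858 − 112 = 1746 px.
14 columns take 14·108 = 1512 px; remaining 234 splits into 13 gaps.
g = 234 / 13 = 18 px.

18 px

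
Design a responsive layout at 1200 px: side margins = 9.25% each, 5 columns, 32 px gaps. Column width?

Margins: 9.25% × 1200 = 111 px each, so content = 1200 − 222 = 978 px.
5c + 4·32 = 978 → 5c = 850 → c = 170 px.

170 px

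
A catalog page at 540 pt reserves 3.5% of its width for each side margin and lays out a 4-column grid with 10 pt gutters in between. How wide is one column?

Each margin = 3.5% of 540 = 18.9 pt; content = 540 − 2·18.9 = 502.2 pt.
Subtracting 3 gutters of 10 leaves 472.2 for 4 columns, so c = 118.05 pt.

118.05 pt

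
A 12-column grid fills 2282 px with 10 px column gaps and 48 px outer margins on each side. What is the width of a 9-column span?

Inside the margins: 2282 − 96 = 2186 px.
12c + 11·10 = 2186 → 12c = 2076 → c = 173 px.
9 columns plus 8 column gaps: 1557 + 80 = 1637 px.

1637 px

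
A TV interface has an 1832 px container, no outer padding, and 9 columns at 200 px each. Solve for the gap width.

4 px

9 columns take 9·200 = 1800 px; remaining 32 splits into 8 gaps.
g = 32 / 8 = 4 px.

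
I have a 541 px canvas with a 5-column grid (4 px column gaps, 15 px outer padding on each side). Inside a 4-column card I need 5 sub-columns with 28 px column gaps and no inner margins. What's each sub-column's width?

59.2 px

Take off 30 px of margins, leaving 511 px.
511 − 4·4 = 495; ÷5 gives c = 99 px.
4 columns plus 3 column gaps: 396 + 12 = 408 px.
5d + 4·28 = 408 → 5d = 296 → d = 59.2 px.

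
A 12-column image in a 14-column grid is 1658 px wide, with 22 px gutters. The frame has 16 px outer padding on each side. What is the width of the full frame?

12c + 11·22 = 1658 → 12c = 1416 → c = 118 px.
Total width: 2·16 + 14·118 + 13·22 = 1970 px.

1970 px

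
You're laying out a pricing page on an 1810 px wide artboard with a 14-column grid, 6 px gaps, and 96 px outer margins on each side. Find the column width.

Take off 192 px of margins, leaving 1618 px.
Subtracting 13 gaps of 6 leaves 1540 for 14 columns, so c = 110 px.

110 px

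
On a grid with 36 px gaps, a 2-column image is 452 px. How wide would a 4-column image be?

940 px

Subtracting 1 gap of 36 leaves 416 for 2 columns, so c = 208 px.
Span of 4: 4·208 + 3·36 = 832 + 108 = 940 px.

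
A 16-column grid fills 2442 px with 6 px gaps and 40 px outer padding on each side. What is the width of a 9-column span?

Inside the margins: 2442 − 80 = 2362 px.
Subtracting 15 gaps of 6 leaves 2272 for 16 columns, so c = 142 px.
9-column span = 9·142 + 8·6 = 1326 px.

1326 px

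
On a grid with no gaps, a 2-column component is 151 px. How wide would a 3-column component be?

226.5 px

2c = 151 → c = 75.5 px.
With no gaps, 3 columns span 3·75.5 = 226.5 px.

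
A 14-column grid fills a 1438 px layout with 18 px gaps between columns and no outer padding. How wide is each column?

14c + 13·18 = 1438 → 14c = 1204 → c = 86 px.

86 px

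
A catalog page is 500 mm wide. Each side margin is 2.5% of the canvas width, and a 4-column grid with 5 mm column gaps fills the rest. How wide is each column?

115 mm

500 × (1 − 2·2.5%) = 500 × 95% = 475 mm for the columns.
475 − 3·5 = 460; ÷4 gives c = 115 mm.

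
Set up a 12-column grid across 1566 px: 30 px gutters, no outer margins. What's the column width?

1566 − 11·30 = 1236; ÷12 gives c = 103 px.

103 px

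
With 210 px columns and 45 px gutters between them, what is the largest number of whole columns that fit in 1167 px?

4 columns

k columns need k·210 + (k−1)·45 = k·255 − 45.
k·255 − 45 ≤ 1167 → k ≤ 1212 / 255 ≈ 4.75, so k = 4.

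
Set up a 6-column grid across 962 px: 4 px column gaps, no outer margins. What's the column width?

Subtracting 5 column gaps of 4 leaves 942 for 6 columns, so c = 157 px.

157 px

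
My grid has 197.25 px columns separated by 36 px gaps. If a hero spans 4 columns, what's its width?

897 px

4-column span = 4·197.25 + 3·36 = 897 px.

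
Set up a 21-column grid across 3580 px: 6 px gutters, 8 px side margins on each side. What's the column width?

Take off 16 px of margins, leaving 3564 px.
3564 − 20·6 = 3444; ÷21 gives c = 164 px.

164 px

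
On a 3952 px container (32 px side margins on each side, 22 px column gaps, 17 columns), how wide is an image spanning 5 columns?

1128 px

Content width = 3952 − 2·32 = 3888 px.
3888 − 16·22 = 3536; ÷17 gives c = 208 px.
Span of 5: 5·208 + 4·22 = 1040 + 88 = 1128 px.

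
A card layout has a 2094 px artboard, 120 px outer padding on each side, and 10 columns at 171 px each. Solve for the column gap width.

Inside the margins: 2094 − 240 = 1854 px.
10 columns take 10·171 = 1710 px; remaining 144 splits into 9 column gaps.
g = 144 / 9 = 16 px.

16 px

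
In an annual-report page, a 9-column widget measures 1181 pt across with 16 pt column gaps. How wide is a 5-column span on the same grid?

649 pt

Subtracting 8 column gaps of 16 leaves 1053 for 9 columns, so c = 117 pt.
Span of 5: 5·117 + 4·16 = 585 + 64 = 649 pt.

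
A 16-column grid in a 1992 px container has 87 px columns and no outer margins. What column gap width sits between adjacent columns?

Columns use 1392 px, leaving 600 px across 15 column gaps = 40 px each.

40 px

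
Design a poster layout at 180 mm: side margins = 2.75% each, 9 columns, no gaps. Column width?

18.9 mm

180 × (1 − 2·2.75%) = 180 × 94.5% = 170.1 mm for the columns.
9c = 170.1 → c = 18.9 mm.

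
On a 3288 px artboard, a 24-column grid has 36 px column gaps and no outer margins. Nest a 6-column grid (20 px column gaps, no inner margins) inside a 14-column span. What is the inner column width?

24c + 23·36 = 3288 → 24c = 2460 → c = 102.5 px.
Span of 14: 14·102.5 + 13·36 = 1435 + 468 = 1903 px.
6 columns + 5 column gaps: 6d + 5·20 = 1903.
6d = 1903 − 100 = 1803, so d = 300.5 px.

300.5 px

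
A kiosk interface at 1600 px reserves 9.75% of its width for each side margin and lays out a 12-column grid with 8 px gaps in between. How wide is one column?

Each margin = 9.75% of 1600 = 156 px; content = 1600 − 2·156 = 1288 px.
Subtracting 11 gaps of 8 leaves 1200 for 12 columns, so c = 100 px.

100 px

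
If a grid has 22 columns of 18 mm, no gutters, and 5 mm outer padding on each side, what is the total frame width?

406 mm

Frame = 2·5 + 22·18 = 10 + 396 = 406 mm.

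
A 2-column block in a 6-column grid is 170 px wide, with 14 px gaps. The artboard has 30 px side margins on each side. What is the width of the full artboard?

598 px

Subtracting 1 gap of 14 leaves 156 for 2 columns, so c = 78 px.
Adding margins, columns and gutters: 60 + 468 + 70 = 598 px.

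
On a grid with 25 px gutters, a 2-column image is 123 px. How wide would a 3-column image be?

197 px

Subtracting 1 gutter of 25 leaves 98 for 2 columns, so c = 49 px.
3-column span = 3·49 + 2·25 = 197 px.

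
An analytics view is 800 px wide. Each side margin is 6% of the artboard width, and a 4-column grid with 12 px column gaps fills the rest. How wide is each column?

800 × (1 − 2·6%) = 800 × 88% = 704 px for the columns.
Subtracting 3 column gaps of 12 leaves 668 for 4 columns, so c = 167 px.

167 px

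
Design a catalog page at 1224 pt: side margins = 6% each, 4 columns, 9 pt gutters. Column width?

262.53 pt

1224 × (1 − 2·6%) = 1224 × 88% = 1077.12 pt for the columns.
4 columns + 3 gutters: 4c + 3·9 = 1077.12.
4c = 1077.12 − 27 = 1050.12, so c = 262.53 pt.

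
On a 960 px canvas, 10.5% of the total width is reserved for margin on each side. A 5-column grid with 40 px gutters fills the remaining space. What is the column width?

119.68 px

960 × (1 − 2·10.5%) = 960 × 79% = 758.4 px for the columns.
758.4 − 4·40 = 598.4; ÷5 gives c = 119.68 px.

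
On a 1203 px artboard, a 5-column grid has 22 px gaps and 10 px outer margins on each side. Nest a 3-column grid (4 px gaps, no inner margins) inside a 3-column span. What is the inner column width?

231 px

Outer content = 1203 − 2·10 = 1183 px.
5c + 4·22 = 1183 → 5c = 1095 → c = 219 px.
3 columns plus 2 gaps: 657 + 44 = 701 px.
701 − 2·4 = 693; ÷3 gives d = 231 px.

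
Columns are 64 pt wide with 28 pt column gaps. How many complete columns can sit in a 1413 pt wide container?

15 columns

Each extra column adds 64 + 28 = 92 pt.
(1413 + 28) / 92 = 15.66, so 15 columns fit.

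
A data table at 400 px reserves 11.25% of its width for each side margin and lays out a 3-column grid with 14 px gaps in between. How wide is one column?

400 × (1 − 2·11.25%) = 400 × 77.5% = 310 px for the columns.
3c + 2·14 = 310 → 3c = 282 → c = 94 px.

94 px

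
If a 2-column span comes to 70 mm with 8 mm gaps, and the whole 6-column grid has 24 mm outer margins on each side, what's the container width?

274 mm

2c + 1·8 = 70 → 2c = 62 → c = 31 mm.
Adding margins, columns and gutters: 48 + 186 + 40 = 274 mm.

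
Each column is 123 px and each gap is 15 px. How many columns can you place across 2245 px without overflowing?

16 columns: 16·123 + 15·15 = 2193 px ≤ 2245.
17 columns: 2331 px > 2245. So 16.

16 columns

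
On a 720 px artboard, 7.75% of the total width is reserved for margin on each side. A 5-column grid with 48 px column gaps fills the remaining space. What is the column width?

720 × (1 − 2·7.75%) = 720 × 84.5% = 608.4 px for the columns.
608.4 − 4·48 = 416.4; ÷5 gives c = 83.28 px.

83.28 px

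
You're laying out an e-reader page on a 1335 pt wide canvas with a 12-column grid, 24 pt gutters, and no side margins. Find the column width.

12 columns + 11 gutters: 12c + 11·24 = 1335.
12c = 1335 − 264 = 1071, so c = 89.25 pt.

89.25 pt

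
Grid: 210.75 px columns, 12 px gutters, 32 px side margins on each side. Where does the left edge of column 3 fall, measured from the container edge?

477.5 px

Each column+gutter stride is 222.75 px; 2 of them past the 32 px margin is 32 + 445.5 = 477.5 px.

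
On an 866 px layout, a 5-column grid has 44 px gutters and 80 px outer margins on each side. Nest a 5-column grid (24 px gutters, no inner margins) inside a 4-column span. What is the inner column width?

92 px

Outer content = 866 − 2·80 = 706 px.
5 columns + 4 gutters: 5c + 4·44 = 706.
5c = 706 − 176 = 530, so c = 106 px.
Span of 4: 4·106 + 3·44 = 424 + 132 = 556 px.
5 columns + 4 gutters: 5d + 4·24 = 556.
5d = 556 − 96 = 460, so d = 92 px.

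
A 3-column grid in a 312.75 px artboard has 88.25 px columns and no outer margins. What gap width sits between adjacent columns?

3·88.25 + 2g = 312.75 → 2g = 48 → g = 24 px.

24 px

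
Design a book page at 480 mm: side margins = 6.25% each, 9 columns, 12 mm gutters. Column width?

480 × (1 − 2·6.25%) = 480 × 87.5% = 420 mm for the columns.
420 − 8·12 = 324; ÷9 gives c = 36 mm.

36 mm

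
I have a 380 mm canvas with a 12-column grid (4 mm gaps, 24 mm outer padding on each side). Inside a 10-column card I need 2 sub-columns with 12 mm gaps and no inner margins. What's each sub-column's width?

Take off 48 mm of margins, leaving 332 mm.
12c + 11·4 = 332 → 12c = 288 → c = 24 mm.
10 columns plus 9 gaps: 240 + 36 = 276 mm.
Subtracting 1 gap of 12 leaves 264 for 2 columns, so d = 132 mm.

132 mm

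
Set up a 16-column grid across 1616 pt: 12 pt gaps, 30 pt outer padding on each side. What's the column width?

86 pt

Take off 60 pt of margins, leaving 1556 pt.
16 columns + 15 gaps: 16c + 15·12 = 1556.
16c = 1556 − 180 = 1376, so c = 86 pt.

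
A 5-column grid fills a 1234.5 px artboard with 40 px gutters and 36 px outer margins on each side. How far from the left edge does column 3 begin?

517 px

Subtract both margins: 1234.5 − 2·36 = 1162.5 px.
5c + 4·40 = 1162.5 → 5c = 1002.5 → c = 200.5 px.
Each column+gutter stride is 240.5 px; 2 of them past the 36 px margin is 36 + 481 = 517 px.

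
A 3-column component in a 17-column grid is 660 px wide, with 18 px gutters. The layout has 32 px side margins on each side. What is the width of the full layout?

3888 px

3c + 2·18 = 660 → 3c = 624 → c = 208 px.
Adding margins, columns and gutters: 64 + 3536 + 288 = 3888 px.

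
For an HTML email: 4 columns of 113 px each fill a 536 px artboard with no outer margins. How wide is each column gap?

28 px

4·113 + 3g = 536 → 3g = 84 → g = 28 px.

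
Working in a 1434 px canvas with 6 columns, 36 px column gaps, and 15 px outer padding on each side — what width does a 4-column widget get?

Subtract both margins: 1434 − 2·15 = 1404 px.
Subtracting 5 column gaps of 36 leaves 1224 for 6 columns, so c = 204 px.
4 columns plus 3 column gaps: 816 + 108 = 924 px.

924 px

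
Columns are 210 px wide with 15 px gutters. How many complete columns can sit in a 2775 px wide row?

Each extra column adds 210 + 15 = 225 px.
(2775 + 15) / 225 = 12.40, so 12 columns fit.

12 columns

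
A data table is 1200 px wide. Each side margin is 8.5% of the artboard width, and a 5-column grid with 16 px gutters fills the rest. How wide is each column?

186.4 px

Each margin = 8.5% of 1200 = 102 px; content = 1200 − 2·102 = 996 px.
5 columns + 4 gutters: 5c + 4·16 = 996.
5c = 996 − 64 = 932, so c = 186.4 px.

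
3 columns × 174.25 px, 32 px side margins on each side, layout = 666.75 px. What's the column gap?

40 px

Content width = 666.75 − 2·32 = 602.75 px.
3·174.25 + 2g = 602.75 → 2g = 80 → g = 40 px.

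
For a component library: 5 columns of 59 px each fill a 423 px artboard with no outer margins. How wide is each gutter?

5 columns take 5·59 = 295 px; remaining 128 splits into 4 gutters.
g = 128 / 4 = 32 px.

32 px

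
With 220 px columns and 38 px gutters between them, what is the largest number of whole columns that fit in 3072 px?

Each extra column adds 220 + 38 = 258 px.
(3072 + 38) / 258 = 12.05, so 12 columns fit.

12 columns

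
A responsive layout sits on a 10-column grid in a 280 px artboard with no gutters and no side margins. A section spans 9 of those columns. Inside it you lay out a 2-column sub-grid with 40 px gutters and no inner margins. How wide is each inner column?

10c = 280 → c = 28 px.
With no gutters, 9 columns span 9·28 = 252 px.
Subtracting 1 gutter of 40 leaves 212 for 2 columns, so d = 106 px.

106 px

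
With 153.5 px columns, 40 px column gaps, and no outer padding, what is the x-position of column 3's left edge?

Each column+gutter stride is 193.5 px; with no margin, 2 of them is 387 px.

387 px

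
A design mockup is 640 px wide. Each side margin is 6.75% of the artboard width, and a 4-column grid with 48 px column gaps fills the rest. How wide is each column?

640 × (1 − 2·6.75%) = 640 × 86.5% = 553.6 px for the columns.
Subtracting 3 column gaps of 48 leaves 409.6 for 4 columns, so c = 102.4 px.

102.4 px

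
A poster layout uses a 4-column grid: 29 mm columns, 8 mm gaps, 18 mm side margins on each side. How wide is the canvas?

Adding margins, columns and gutters: 36 + 116 + 24 = 176 mm.

176 mm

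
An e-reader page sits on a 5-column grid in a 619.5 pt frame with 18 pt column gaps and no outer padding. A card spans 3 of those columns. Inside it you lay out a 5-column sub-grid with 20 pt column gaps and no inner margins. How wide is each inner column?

56.9 pt

5 columns + 4 column gaps: 5c + 4·18 = 619.5.
5c = 619.5 − 72 = 547.5, so c = 109.5 pt.
3-column span = 3·109.5 + 2·18 = 364.5 pt.
5d + 4·20 = 364.5 → 5d = 284.5 → d = 56.9 pt.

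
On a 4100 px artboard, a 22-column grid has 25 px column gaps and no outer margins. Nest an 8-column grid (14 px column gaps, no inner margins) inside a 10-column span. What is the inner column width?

219 px

22 columns + 21 column gaps: 22c + 21·25 = 4100.
22c = 4100 − 525 = 3575, so c = 162.5 px.
10-column span = 10·162.5 + 9·25 = 1850 px.
8 columns + 7 column gaps: 8d + 7·14 = 1850.
8d = 1850 − 98 = 1752, so d = 219 px.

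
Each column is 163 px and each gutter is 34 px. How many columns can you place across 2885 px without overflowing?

k columns need k·163 + (k−1)·34 = k·197 − 34.
k·197 − 34 ≤ 2885 → k ≤ 2919 / 197 ≈ 14.82, so k = 14.

14 columns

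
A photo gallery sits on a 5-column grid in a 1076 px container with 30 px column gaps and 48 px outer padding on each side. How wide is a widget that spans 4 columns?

778 px

Inside the margins: 1076 − 96 = 980 px.
980 − 4·30 = 860; ÷5 gives c = 172 px.
4 columns plus 3 column gaps: 688 + 90 = 778 px.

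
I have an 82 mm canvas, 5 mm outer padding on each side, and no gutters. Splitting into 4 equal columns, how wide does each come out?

18 mm

Content width = 82 − 2·5 = 72 mm.
72 / 4 = 18 mm per column.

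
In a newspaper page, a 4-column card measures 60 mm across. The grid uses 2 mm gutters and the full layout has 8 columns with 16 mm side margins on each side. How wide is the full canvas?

154 mm

4c + 3·2 = 60 → 4c = 54 → c = 13.5 mm.
Canvas = 2·16 + 8·13.5 + 7·2 = 32 + 108 + 14 = 154 mm.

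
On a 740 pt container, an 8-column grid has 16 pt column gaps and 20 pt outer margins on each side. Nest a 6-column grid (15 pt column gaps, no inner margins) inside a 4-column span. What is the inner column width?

44.5 pt

Inside the margins: 740 − 40 = 700 pt.
Subtracting 7 column gaps of 16 leaves 588 for 8 columns, so c = 73.5 pt.
4-column span = 4·73.5 + 3·16 = 342 pt.
6d + 5·15 = 342 → 6d = 267 → d = 44.5 pt.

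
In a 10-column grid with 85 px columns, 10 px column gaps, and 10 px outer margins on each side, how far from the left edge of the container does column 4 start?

295 px

Column 4 starts at margin + 3·(column + gutter) = 10 + 3·95 = 295 px.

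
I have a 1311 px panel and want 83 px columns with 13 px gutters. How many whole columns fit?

13 columns

13 columns: 13·83 + 12·13 = 1235 px ≤ 1311.
14 columns: 1331 px > 1311. So 13.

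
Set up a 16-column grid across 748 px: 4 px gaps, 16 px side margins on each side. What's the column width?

Take off 32 px of margins, leaving 716 px.
Subtracting 15 gaps of 4 leaves 656 for 16 columns, so c = 41 px.

41 px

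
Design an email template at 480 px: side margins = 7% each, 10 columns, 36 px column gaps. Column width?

Each margin = 7% of 480 = 33.6 px; content = 480 − 2·33.6 = 412.8 px.
Subtracting 9 column gaps of 36 leaves 88.8 for 10 columns, so c = 8.88 px.

8.88 px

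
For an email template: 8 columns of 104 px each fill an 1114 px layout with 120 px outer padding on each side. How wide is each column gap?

Subtract both margins: 1114 − 2·120 = 874 px.
8 columns take 8·104 = 832 px; remaining 42 splits into 7 column gaps.
g = 42 / 7 = 6 px.

6 px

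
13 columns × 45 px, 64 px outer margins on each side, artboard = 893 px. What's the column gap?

15 px

Content width = 893 − 2·64 = 765 px.
13·45 + 12g = 765 → 12g = 180 → g = 15 px.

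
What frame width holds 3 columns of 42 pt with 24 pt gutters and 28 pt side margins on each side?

230 pt

Adding margins, columns and gutters: 56 + 126 + 48 = 230 pt.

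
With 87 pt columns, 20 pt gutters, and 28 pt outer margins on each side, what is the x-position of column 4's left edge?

Each column+gutter stride is 107 pt; 3 of them past the 28 pt margin is 28 + 321 = 349 pt.

349 pt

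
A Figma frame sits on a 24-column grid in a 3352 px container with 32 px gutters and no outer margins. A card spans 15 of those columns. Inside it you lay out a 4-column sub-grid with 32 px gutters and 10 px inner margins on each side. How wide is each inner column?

491.75 px

3352 − 23·32 = 2616; ÷24 gives c = 109 px.
15-column span = 15·109 + 14·32 = 2083 px.
Inner content = 2083 − 2·10 = 2063 px.
4 columns + 3 gutters: 4d + 3·32 = 2063.
4d = 2063 − 96 = 1967, so d = 491.75 px.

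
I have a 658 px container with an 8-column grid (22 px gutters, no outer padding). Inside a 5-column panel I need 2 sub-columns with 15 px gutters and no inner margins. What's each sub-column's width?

658 − 7·22 = 504; ÷8 gives c = 63 px.
5 columns plus 4 gutters: 315 + 88 = 403 px.
Subtracting 1 gutter of 15 leaves 388 for 2 columns, so d = 194 px.

194 px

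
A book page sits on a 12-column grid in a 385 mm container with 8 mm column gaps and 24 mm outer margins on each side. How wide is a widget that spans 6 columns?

Subtract both margins: 385 − 2·24 = 337 mm.
12c + 11·8 = 337 → 12c = 249 → c = 20.75 mm.
Span of 6: 6·20.75 + 5·8 = 124.5 + 40 = 164.5 mm.

164.5 mm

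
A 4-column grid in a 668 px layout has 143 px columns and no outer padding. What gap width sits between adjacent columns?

32 px

4·143 + 3g = 668 → 3g = 96 → g = 32 px.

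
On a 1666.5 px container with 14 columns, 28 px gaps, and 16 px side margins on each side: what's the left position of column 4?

Subtract both margins: 1666.5 − 2·16 = 1634.5 px.
14c + 13·28 = 1634.5 → 14c = 1270.5 → c = 90.75 px.
Each column+gutter stride is 118.75 px; 3 of them past the 16 px margin is 16 + 356.25 = 372.25 px.

372.25 px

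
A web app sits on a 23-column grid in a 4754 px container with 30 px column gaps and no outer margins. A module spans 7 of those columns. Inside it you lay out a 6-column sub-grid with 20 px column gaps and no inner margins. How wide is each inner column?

Subtracting 22 column gaps of 30 leaves 4094 for 23 columns, so c = 178 px.
Span of 7: 7·178 + 6·30 = 1246 + 180 = 1426 px.
1426 − 5·20 = 1326; ÷6 gives d = 221 px.

221 px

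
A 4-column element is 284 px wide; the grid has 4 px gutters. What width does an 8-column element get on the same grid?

572 px

Subtracting 3 gutters of 4 leaves 272 for 4 columns, so c = 68 px.
8-column span = 8·68 + 7·4 = 572 px.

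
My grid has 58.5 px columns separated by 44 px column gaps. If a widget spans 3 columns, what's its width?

3 columns plus 2 column gaps: 175.5 + 88 = 263.5 px.

263.5 px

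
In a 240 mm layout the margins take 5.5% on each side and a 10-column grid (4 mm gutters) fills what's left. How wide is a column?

Each margin = 5.5% of 240 = 13.2 mm; content = 240 − 2·13.2 = 213.6 mm.
10 columns + 9 gutters: 10c + 9·4 = 213.6.
10c = 213.6 − 36 = 177.6, so c = 17.76 mm.

17.76 mm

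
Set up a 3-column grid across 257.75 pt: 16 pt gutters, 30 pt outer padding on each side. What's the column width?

Inside the margins: 257.75 − 60 = 197.75 pt.
3c + 2·16 = 197.75 → 3c = 165.75 → c = 55.25 pt.

55.25 pt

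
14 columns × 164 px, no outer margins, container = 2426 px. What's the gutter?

10 px

14 columns take 14·164 = 2296 px; remaining 130 splits into 13 gutters.
g = 130 / 13 = 10 px.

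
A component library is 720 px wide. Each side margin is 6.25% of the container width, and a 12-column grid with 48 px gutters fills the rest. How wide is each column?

8.5 px

720 × (1 − 2·6.25%) = 720 × 87.5% = 630 px for the columns.
Subtracting 11 gutters of 48 leaves 102 for 12 columns, so c = 8.5 px.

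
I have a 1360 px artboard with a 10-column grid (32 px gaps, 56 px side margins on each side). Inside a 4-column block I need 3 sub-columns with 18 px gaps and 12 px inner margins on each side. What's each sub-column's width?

Take off 112 px of margins, leaving 1248 px.
1248 − 9·32 = 960; ÷10 gives c = 96 px.
Span of 4: 4·96 + 3·32 = 384 + 96 = 480 px.
Inner content = 480 − 2·12 = 456 px.
456 − 2·18 = 420; ÷3 gives d = 140 px.

140 px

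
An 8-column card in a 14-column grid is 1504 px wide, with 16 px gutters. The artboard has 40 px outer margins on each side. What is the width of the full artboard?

8c + 7·16 = 1504 → 8c = 1392 → c = 174 px.
Total width: 2·40 + 14·174 + 13·16 = 2724 px.

2724 px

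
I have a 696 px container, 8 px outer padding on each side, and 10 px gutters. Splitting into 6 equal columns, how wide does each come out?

105 px

Take off 16 px of margins, leaving 680 px.
Subtracting 5 gutters of 10 leaves 630 for 6 columns, so c = 105 px.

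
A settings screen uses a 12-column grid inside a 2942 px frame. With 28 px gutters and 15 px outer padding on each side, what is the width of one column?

217 px

Content width = 2942 − 2·15 = 2912 px.
2912 − 11·28 = 2604; ÷12 gives c = 217 px.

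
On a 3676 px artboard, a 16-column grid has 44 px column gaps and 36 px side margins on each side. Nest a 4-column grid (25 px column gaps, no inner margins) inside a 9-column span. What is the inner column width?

Subtract both margins: 3676 − 2·36 = 3604 px.
Subtracting 15 column gaps of 44 leaves 2944 for 16 columns, so c = 184 px.
9 columns plus 8 column gaps: 1656 + 352 = 2008 px.
4 columns + 3 column gaps: 4d + 3·25 = 2008.
4d = 2008 − 75 = 1933, so d = 483.25 px.

483.25 px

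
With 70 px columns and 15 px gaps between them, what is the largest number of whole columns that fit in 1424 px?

k columns need k·70 + (k−1)·15 = k·85 − 15.
k·85 − 15 ≤ 1424 → k ≤ 1439 / 85 ≈ 16.93, so k = 16.

16 columns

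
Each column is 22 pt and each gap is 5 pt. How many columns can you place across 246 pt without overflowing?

9 columns

9 columns: 9·22 + 8·5 = 238 pt ≤ 246.
10 columns: 265 pt > 246. So 9.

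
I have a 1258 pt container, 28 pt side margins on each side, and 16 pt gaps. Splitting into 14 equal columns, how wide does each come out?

71 pt

Content width = 1258 − 2·28 = 1202 pt.
14c + 13·16 = 1202 → 14c = 994 → c = 71 pt.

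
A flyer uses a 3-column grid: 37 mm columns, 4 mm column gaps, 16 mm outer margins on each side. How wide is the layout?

Layout = 2·16 + 3·37 + 2·4 = 32 + 111 + 8 = 151 mm.

151 mm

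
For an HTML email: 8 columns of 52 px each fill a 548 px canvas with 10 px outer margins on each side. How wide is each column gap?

16 px

Content width = 548 − 2·10 = 528 px.
8·52 + 7g = 528 → 7g = 112 → g = 16 px.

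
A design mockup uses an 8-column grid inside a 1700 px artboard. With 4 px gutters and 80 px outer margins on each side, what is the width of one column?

189 px

Take off 160 px of margins, leaving 1540 px.
8 columns + 7 gutters: 8c + 7·4 = 1540.
8c = 1540 − 28 = 1512, so c = 189 px.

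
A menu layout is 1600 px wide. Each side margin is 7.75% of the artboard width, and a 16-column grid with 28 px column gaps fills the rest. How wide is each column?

Each margin = 7.75% of 1600 = 124 px; content = 1600 − 2·124 = 1352 px.
16 columns + 15 column gaps: 16c + 15·28 = 1352.
16c = 1352 − 420 = 932, so c = 58.25 px.

58.25 px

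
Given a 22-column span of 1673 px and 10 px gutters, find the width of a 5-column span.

372.5 px

22 columns + 21 gutters: 22c + 21·10 = 1673.
22c = 1673 − 210 = 1463, so c = 66.5 px.
Span of 5: 5·66.5 + 4·10 = 332.5 + 40 = 372.5 px.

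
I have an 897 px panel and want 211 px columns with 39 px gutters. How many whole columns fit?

3 columns: 3·211 + 2·39 = 711 px ≤ 897.
4 columns: 961 px > 897. So 3.

3 columns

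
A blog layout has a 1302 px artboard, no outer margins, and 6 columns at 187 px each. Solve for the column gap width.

6 columns take 6·187 = 1122 px; remaining 180 splits into 5 column gaps.
g = 180 / 5 = 36 px.

36 px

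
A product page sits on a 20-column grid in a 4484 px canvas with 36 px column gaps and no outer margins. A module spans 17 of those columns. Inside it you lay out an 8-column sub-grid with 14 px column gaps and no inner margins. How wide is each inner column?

4484 − 19·36 = 3800; ÷20 gives c = 190 px.
17-column span = 17·190 + 16·36 = 3806 px.
3806 − 7·14 = 3708; ÷8 gives d = 463.5 px.

463.5 px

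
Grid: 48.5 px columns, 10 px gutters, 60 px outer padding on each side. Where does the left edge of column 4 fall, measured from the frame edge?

235.5 px

Each column+gutter stride is 58.5 px; 3 of them past the 60 px margin is 60 + 175.5 = 235.5 px.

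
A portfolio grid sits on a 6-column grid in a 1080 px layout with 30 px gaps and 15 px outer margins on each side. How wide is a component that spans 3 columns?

Subtract both margins: 1080 − 2·15 = 1050 px.
1050 − 5·30 = 900; ÷6 gives c = 150 px.
3-column span = 3·150 + 2·30 = 510 px.

510 px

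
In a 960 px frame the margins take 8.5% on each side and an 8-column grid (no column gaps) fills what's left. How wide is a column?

99.6 px

960 × (1 − 2·8.5%) = 960 × 83% = 796.8 px for the columns.
With no column gaps, each column is 796.8/8 = 99.6 px.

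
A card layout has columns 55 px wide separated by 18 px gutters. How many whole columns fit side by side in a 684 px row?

k columns need k·55 + (k−1)·18 = k·73 − 18.
k·73 − 18 ≤ 684 → k ≤ 702 / 73 ≈ 9.62, so k = 9.

9 columns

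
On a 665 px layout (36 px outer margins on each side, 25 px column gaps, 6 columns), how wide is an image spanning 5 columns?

Subtract both margins: 665 − 2·36 = 593 px.
6c + 5·25 = 593 → 6c = 468 → c = 78 px.
5 columns plus 4 column gaps: 390 + 100 = 490 px.

490 px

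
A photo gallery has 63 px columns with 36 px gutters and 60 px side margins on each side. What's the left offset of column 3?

258 px

Before column 3: the margin + 2 columns + 2 gutters.
Offset = 60 + 2·(63 + 36) = 60 + 198 = 258 px.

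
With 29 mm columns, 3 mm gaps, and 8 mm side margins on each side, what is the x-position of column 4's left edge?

Column 4 starts at margin + 3·(column + gutter) = 8 + 3·32 = 104 mm.

104 mm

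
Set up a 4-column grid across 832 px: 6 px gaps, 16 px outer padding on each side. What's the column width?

Content width = 832 − 2·16 = 800 px.
4c + 3·6 = 800 → 4c = 782 → c = 195.5 px.

195.5 px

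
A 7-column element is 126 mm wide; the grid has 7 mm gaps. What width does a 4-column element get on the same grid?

Subtracting 6 gaps of 7 leaves 84 for 7 columns, so c = 12 mm.
Span of 4: 4·12 + 3·7 = 48 + 21 = 69 mm.

69 mm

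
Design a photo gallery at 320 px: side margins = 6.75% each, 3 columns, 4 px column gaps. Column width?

89.6 px

Each margin = 6.75% of 320 = 21.6 px; content = 320 − 2·21.6 = 276.8 px.
Subtracting 2 column gaps of 4 leaves 268.8 for 3 columns, so c = 89.6 px.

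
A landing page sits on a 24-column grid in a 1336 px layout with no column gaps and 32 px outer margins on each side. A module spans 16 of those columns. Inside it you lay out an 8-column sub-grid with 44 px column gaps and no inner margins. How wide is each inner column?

67.5 px

Subtract both margins: 1336 − 2·32 = 1272 px.
With no column gaps, each column is 1272/24 = 53 px.
With no column gaps, 16 columns span 16·53 = 848 px.
Subtracting 7 column gaps of 44 leaves 540 for 8 columns, so d = 67.5 px.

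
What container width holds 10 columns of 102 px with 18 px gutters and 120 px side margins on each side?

Adding margins, columns and gutters: 240 + 1020 + 162 = 1422 px.

1422 px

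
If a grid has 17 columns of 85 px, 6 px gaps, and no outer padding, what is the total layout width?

1541 px

Summing: 1445 + 96 = 1541 px.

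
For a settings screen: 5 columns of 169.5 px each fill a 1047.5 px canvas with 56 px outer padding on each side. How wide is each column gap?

Inside the margins: 1047.5 − 112 = 935.5 px.
5·169.5 + 4g = 935.5 → 4g = 88 → g = 22 px.

22 px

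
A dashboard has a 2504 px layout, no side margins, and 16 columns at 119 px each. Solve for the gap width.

40 px

Columns use 1904 px, leaving 600 px across 15 gaps = 40 px each.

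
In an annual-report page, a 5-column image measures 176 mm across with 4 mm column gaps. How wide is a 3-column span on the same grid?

104 mm

5c + 4·4 = 176 → 5c = 160 → c = 32 mm.
Span of 3: 3·32 + 2·4 = 96 + 8 = 104 mm.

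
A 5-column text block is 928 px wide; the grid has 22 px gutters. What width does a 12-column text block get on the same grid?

5c + 4·22 = 928 → 5c = 840 → c = 168 px.
Span of 12: 12·168 + 11·22 = 2016 + 242 = 2258 px.

2258 px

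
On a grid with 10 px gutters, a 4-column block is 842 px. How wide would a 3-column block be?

629 px

842 − 3·10 = 812; ÷4 gives c = 203 px.
Span of 3: 3·203 + 2·10 = 609 + 20 = 629 px.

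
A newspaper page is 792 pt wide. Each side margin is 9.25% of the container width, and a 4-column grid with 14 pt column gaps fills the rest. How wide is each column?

Each margin = 9.25% of 792 = 73.26 pt; content = 792 − 2·73.26 = 645.48 pt.
645.48 − 3·14 = 603.48; ÷4 gives c = 150.87 pt.

150.87 pt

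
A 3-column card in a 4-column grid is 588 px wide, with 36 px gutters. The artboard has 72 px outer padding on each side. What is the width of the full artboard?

940 px

588 − 2·36 = 516; ÷3 gives c = 172 px.
Artboard = 2·72 + 4·172 + 3·36 = 144 + 688 + 108 = 940 px.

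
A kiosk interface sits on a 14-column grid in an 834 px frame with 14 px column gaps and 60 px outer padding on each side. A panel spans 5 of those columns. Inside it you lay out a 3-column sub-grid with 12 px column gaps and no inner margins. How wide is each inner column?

74 px

Outer content = 834 − 2·60 = 714 px.
14c + 13·14 = 714 → 14c = 532 → c = 38 px.
5 columns plus 4 column gaps: 190 + 56 = 246 px.
246 − 2·12 = 222; ÷3 gives d = 74 px.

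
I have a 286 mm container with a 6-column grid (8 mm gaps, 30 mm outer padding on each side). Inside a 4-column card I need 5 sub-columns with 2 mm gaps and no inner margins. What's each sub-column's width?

Outer content = 286 − 2·30 = 226 mm.
6c + 5·8 = 226 → 6c = 186 → c = 31 mm.
4-column span = 4·31 + 3·8 = 148 mm.
5d + 4·2 = 148 → 5d = 140 → d = 28 mm.

28 mm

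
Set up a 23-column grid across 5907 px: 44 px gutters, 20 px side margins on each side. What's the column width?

Take off 40 px of margins, leaving 5867 px.
23c + 22·44 = 5867 → 23c = 4899 → c = 213 px.

213 px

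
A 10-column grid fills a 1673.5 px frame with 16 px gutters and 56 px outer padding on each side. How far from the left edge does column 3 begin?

371.5 px

Content = 1673.5 − 2·56 = 1561.5 px.
Subtracting 9 gutters of 16 leaves 1417.5 for 10 columns, so c = 141.75 px.
Before column 3: the margin + 2 columns + 2 gutters.
Offset = 56 + 2·(141.75 + 16) = 56 + 315.5 = 371.5 px.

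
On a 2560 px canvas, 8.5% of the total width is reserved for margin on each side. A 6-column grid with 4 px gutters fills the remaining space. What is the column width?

Each margin = 8.5% of 2560 = 217.6 px; content = 2560 − 2·217.6 = 2124.8 px.
6 columns + 5 gutters: 6c + 5·4 = 2124.8.
6c = 2124.8 − 20 = 2104.8, so c = 350.8 px.

350.8 px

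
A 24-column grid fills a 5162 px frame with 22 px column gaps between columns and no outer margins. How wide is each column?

194 px

24 columns + 23 column gaps: 24c + 23·22 = 5162.
24c = 5162 − 506 = 4656, so c = 194 px.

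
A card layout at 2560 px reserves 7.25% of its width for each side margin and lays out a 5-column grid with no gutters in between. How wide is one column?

2560 × (1 − 2·7.25%) = 2560 × 85.5% = 2188.8 px for the columns.
With no gutters, each column is 2188.8/5 = 437.76 px.

437.76 px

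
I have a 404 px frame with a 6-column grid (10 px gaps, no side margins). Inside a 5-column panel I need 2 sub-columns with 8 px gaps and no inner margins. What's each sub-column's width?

6c + 5·10 = 404 → 6c = 354 → c = 59 px.
5 columns plus 4 gaps: 295 + 40 = 335 px.
335 − 1·8 = 327; ÷2 gives d = 163.5 px.

163.5 px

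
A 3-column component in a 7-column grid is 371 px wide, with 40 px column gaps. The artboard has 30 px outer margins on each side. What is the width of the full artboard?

979 px

371 − 2·40 = 291; ÷3 gives c = 97 px.
Artboard = 2·30 + 7·97 + 6·40 = 60 + 679 + 240 = 979 px.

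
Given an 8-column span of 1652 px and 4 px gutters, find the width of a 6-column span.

Subtracting 7 gutters of 4 leaves 1624 for 8 columns, so c = 203 px.
Span of 6: 6·203 + 5·4 = 1218 + 20 = 1238 px.

1238 px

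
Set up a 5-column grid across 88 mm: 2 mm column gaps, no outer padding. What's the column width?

88 − 4·2 = 80; ÷5 gives c = 16 mm.

16 mm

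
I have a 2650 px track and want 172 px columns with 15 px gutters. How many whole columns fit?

14 columns

Each extra column adds 172 + 15 = 187 px.
(2650 + 15) / 187 = 14.25, so 14 columns fit.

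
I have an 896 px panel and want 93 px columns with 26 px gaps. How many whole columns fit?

k columns need k·93 + (k−1)·26 = k·119 − 26.
k·119 − 26 ≤ 896 → k ≤ 922 / 119 ≈ 7.75, so k = 7.

7 columns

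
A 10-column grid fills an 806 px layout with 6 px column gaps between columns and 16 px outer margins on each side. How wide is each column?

72 px

Inside the margins: 806 − 32 = 774 px.
10c + 9·6 = 774 → 10c = 720 → c = 72 px.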